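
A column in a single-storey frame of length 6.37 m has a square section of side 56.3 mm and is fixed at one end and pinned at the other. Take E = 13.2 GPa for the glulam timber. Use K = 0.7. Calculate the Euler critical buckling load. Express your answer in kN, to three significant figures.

I = a⁴/12 = 56.3⁴/12 = 8.372×10^5 mm⁴
I = 8.372×10^5 mm⁴ = 8.372×10^-7 m⁴
Effective length L_e = K·L = 0.7 × 6.37 = 4.459 m
P_cr = π²EI / L_e² = π² × 13.2×10⁹ × 8.372×10^-7 / 4.459² = 5.486×10^3 N

P_cr ≈ 5.49 kN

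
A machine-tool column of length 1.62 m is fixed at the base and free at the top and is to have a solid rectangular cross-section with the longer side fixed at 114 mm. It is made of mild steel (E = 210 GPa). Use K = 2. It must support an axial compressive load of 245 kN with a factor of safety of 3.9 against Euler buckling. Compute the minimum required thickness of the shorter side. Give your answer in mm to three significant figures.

b ≈ 79.9 mm

Required P_cr = n·P = 3.9 × 245 = 955.5 kN
L_e = K·L = 2 × 1.62 = 3.240 m
Required I = P_cr·L_e²/(π²E) = 9.555×10^5 × 3.240² / (π² × 2.10×10^11) = 4.840×10^-6 m⁴
I_req = 4.840×10^6 mm⁴
Rectangle, weak axis: I_min = h·b³/12 with h = 114 mm fixed  ⇒  b = (12I/h)^(1/3) = 79.9 mm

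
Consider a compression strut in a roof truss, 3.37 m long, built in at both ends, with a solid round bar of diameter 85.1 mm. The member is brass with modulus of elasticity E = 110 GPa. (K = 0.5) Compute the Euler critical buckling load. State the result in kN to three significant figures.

P_cr ≈ 984 kN

I = πd⁴/64 = π×85.1⁴/64 = 2.574×10^6 mm⁴
I = 2.574×10^6 mm⁴ = 2.574×10^-6 m⁴
Effective length L_e = K·L = 0.5 × 3.37 = 1.685 m
P_cr = π²EI / L_e² = π² × 110×10⁹ × 2.574×10^-6 / 1.685² = 9.844×10^5 N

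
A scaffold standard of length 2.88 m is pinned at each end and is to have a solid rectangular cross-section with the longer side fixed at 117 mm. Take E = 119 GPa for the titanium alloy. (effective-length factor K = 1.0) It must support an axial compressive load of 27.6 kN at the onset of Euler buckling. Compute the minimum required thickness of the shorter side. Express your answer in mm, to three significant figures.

L_e = K·L = 1 × 2.88 = 2.880 m
Required I = P_cr·L_e²/(π²E) = 2.760×10^4 × 2.880² / (π² × 1.19×10^11) = 1.949×10^-7 m⁴
I_req = 1.949×10^5 mm⁴
Rectangle, weak axis: I_min = h·b³/12 with h = 117 mm fixed  ⇒  b = (12I/h)^(1/3) = 27.1 mm

b ≈ 27.1 mm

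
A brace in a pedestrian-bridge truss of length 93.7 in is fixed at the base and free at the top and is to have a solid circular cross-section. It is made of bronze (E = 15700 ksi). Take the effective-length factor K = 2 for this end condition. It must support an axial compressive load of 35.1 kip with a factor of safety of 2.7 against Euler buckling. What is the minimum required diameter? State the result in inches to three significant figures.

Required P_cr = n·P = 2.7 × 35.1 = 94.77 kip
L_e = K·L = 2 × 93.7 = 187.4 in
Required I = P_cr·L_e²/(π²E) = 9.477×10^4 × 187.4² / (π² × 1.57×10^7) = 21.48 in⁴
Solid circle: I = πd⁴/64  ⇒  d = (64I/π)^(1/4) = (64×21.48/π)^(1/4) = 4.57 in

d ≈ 4.57 in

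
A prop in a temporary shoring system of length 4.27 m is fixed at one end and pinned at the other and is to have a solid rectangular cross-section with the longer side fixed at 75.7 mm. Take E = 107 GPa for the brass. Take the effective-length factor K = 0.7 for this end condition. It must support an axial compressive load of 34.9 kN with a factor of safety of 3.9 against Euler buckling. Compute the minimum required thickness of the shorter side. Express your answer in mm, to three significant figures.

b ≈ 56.7 mm

Required P_cr = n·P = 3.9 × 34.9 = 136.1 kN
L_e = K·L = 0.7 × 4.27 = 2.989 m
Required I = P_cr·L_e²/(π²E) = 1.361×10^5 × 2.989² / (π² × 1.07×10^11) = 1.151×10^-6 m⁴
I_req = 1.151×10^6 mm⁴
Rectangle, weak axis: I_min = h·b³/12 with h = 75.7 mm fixed  ⇒  b = (12I/h)^(1/3) = 56.7 mm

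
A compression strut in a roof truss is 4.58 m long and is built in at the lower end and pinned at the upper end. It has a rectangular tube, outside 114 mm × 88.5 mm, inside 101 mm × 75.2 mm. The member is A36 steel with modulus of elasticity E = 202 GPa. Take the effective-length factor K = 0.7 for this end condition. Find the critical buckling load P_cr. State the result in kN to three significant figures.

Weak-axis I_min = (h_o·b_o³ − h_i·b_i³)/12 with b_o = 88.5, b_i = 75.20 mm (shorter outer/inner sides).
I_min = (114×88.5³ − 101.0×75.20³)/12 = 3.006×10^6 mm⁴
I = 3.006×10^6 mm⁴ = 3.006×10^-6 m⁴
Effective length L_e = K·L = 0.7 × 4.58 = 3.206 m
P_cr = π²EI / L_e² = π² × 202×10⁹ × 3.006×10^-6 / 3.206² = 5.830×10^5 N

P_cr ≈ 583 kN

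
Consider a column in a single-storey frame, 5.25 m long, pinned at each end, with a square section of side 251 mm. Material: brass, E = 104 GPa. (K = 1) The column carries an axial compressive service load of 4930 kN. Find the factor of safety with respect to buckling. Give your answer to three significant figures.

n ≈ 2.50

I = a⁴/12 = 251⁴/12 = 3.308×10^8 mm⁴
I = 3.308×10^8 mm⁴ = 3.308×10^-4 m⁴
Effective length L_e = K·L = 1 × 5.25 = 5.250 m
P_cr = π²EI / L_e² = π² × 104×10⁹ × 3.308×10^-4 / 5.250² = 1.232×10^7 N
Factor of safety n = P_cr / P = 12318 / 4930 = 2.50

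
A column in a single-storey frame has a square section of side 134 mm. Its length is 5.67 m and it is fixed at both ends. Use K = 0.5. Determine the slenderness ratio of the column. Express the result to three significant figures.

λ ≈ 73.3

For a square r = a/√12 = 134/√12 = 38.68 mm
L_e = K·L = 0.5 × 5.67 m = 2.835 m = 2835.0 mm
λ = L_e / r_min = 2835.0 / 38.68 = 73.3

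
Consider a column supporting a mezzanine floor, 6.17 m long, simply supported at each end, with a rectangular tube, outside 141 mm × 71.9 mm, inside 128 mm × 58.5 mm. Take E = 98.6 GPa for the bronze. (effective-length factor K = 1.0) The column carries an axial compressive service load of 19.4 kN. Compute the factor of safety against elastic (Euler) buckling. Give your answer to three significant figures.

n ≈ 2.94

Weak-axis I_min = (h_o·b_o³ − h_i·b_i³)/12 with b_o = 71.9, b_i = 58.50 mm (shorter outer/inner sides).
I_min = (141×71.9³ − 128.0×58.50³)/12 = 2.232×10^6 mm⁴
I = 2.232×10^6 mm⁴ = 2.232×10^-6 m⁴
Effective length L_e = K·L = 1 × 6.17 = 6.170 m
P_cr = π²EI / L_e² = π² × 98.6×10⁹ × 2.232×10^-6 / 6.170² = 5.705×10^4 N
Factor of safety n = P_cr / P = 57.054 / 19.4 = 2.94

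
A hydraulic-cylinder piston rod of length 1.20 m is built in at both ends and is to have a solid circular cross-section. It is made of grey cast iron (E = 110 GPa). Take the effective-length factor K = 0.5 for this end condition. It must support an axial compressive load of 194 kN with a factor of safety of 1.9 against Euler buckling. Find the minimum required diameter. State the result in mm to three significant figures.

Required P_cr = n·P = 1.9 × 194 = 368.6 kN
L_e = K·L = 0.5 × 1.20 = 0.6000 m
Required I = P_cr·L_e²/(π²E) = 3.686×10^5 × 0.6000² / (π² × 1.10×10^11) = 1.222×10^-7 m⁴
I_req = 1.222×10^5 mm⁴
Solid circle: I = πd⁴/64  ⇒  d = (64I/π)^(1/4) = (64×1.222×10^5/π)^(1/4) = 39.7 mm

d ≈ 39.7 mm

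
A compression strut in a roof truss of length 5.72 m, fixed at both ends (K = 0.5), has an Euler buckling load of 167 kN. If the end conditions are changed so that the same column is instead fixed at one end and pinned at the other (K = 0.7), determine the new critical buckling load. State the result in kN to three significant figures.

P_cr ∝ 1/K², so P_cr,new = P_cr,old × (K_old/K_new)² = 167 × (0.5/0.7)²
= 167 × 0.5102 = 85.2 kN

P_cr ≈ 85.2 kN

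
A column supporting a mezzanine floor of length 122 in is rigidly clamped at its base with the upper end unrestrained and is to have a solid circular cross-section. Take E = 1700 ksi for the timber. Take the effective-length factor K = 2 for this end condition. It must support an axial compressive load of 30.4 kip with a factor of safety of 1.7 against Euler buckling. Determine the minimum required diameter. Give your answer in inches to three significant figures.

d ≈ 7.82 in

Required P_cr = n·P = 1.7 × 30.4 = 51.68 kip
L_e = K·L = 2 × 122 = 244.0 in
Required I = P_cr·L_e²/(π²E) = 5.168×10^4 × 244.0² / (π² × 1.70×10^6) = 183.4 in⁴
Solid circle: I = πd⁴/64  ⇒  d = (64I/π)^(1/4) = (64×183.4/π)^(1/4) = 7.82 in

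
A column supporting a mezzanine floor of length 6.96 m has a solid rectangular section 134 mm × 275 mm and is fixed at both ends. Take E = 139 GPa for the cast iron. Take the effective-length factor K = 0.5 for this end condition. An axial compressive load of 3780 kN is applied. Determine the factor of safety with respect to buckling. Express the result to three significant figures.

Buckling occurs about the weak axis: I_min = h·b³/12 with b = 134 mm (the shorter side).
I_min = 275×134³/12 = 5.514×10^7 mm⁴
I = 5.514×10^7 mm⁴ = 5.514×10^-5 m⁴
Effective length L_e = K·L = 0.5 × 6.96 = 3.480 m
P_cr = π²EI / L_e² = π² × 139×10⁹ × 5.514×10^-5 / 3.480² = 6.246×10^6 N
Factor of safety n = P_cr / P = 6246.3 / 3780 = 1.65

n ≈ 1.65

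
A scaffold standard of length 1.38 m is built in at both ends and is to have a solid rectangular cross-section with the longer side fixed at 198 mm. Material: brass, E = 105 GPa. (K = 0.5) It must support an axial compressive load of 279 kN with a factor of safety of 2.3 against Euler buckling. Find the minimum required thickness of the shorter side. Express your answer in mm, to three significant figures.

b ≈ 26.1 mm

Required P_cr = n·P = 2.3 × 279 = 641.7 kN
L_e = K·L = 0.5 × 1.38 = 0.6900 m
Required I = P_cr·L_e²/(π²E) = 6.417×10^5 × 0.6900² / (π² × 1.05×10^11) = 2.948×10^-7 m⁴
I_req = 2.948×10^5 mm⁴
Rectangle, weak axis: I_min = h·b³/12 with h = 198 mm fixed  ⇒  b = (12I/h)^(1/3) = 26.1 mm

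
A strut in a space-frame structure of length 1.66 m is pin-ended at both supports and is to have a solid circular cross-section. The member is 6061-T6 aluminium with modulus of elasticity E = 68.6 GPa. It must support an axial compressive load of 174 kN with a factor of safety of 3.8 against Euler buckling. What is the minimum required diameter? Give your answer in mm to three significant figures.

Required P_cr = n·P = 3.8 × 174 = 661.2 kN
L_e = K·L = 1 × 1.66 = 1.660 m
Required I = P_cr·L_e²/(π²E) = 6.612×10^5 × 1.660² / (π² × 6.86×10^10) = 2.691×10^-6 m⁴
I_req = 2.691×10^6 mm⁴
Solid circle: I = πd⁴/64  ⇒  d = (64I/π)^(1/4) = (64×2.691×10^6/π)^(1/4) = 86.0 mm

d ≈ 86.0 mm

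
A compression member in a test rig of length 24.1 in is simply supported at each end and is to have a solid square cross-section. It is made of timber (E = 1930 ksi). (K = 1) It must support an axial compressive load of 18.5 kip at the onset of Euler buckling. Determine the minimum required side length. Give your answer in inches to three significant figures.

a ≈ 1.61 in

L_e = K·L = 1 × 24.1 = 24.10 in
Required I = P_cr·L_e²/(π²E) = 1.850×10^4 × 24.10² / (π² × 1.93×10^6) = 0.5641 in⁴
Solid square: I = a⁴/12  ⇒  a = (12I)^(1/4) = (12×0.5641)^(1/4) = 1.61 in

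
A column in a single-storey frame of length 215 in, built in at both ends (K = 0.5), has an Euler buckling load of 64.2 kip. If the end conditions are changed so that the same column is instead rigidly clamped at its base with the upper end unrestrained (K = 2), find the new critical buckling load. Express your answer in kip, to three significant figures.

P_cr ≈ 4.01 kip

P_cr ∝ 1/K², so P_cr,new = P_cr,old × (K_old/K_new)² = 64.2 × (0.5/2)²
= 64.2 × 0.06250 = 4.01 kip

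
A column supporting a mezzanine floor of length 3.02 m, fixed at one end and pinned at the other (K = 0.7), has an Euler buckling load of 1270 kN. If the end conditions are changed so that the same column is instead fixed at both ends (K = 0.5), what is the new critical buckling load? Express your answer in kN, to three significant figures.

P_cr ∝ 1/K², so P_cr,new = P_cr,old × (K_old/K_new)² = 1270 × (0.7/0.5)²
= 1270 × 1.960 = 2490 kN

P_cr ≈ 2490 kN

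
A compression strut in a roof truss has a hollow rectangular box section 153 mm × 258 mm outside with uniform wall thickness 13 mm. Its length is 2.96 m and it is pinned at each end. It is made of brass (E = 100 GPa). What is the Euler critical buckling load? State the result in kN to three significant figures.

Inner dimensions: h_i = 258 − 2×13 = 232.0 mm, b_i = 153 − 2×13 = 127.0 mm
Weak-axis I_min = (h_o·b_o³ − h_i·b_i³)/12 with b_o = 153, b_i = 127.0 mm (shorter outer/inner sides).
I_min = (258×153³ − 232.0×127.0³)/12 = 3.740×10^7 mm⁴
I = 3.740×10^7 mm⁴ = 3.740×10^-5 m⁴
Effective length L_e = K·L = 1 × 2.96 = 2.960 m
P_cr = π²EI / L_e² = π² × 100×10⁹ × 3.740×10^-5 / 2.960² = 4.213×10^6 N

P_cr ≈ 4210 kN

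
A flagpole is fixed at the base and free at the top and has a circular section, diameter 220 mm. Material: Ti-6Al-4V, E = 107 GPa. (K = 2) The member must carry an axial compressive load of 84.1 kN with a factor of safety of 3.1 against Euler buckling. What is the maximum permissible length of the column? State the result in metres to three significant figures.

L_max ≈ 10.8 m

I = πd⁴/64 = π×220⁴/64 = 1.150×10^8 mm⁴
I = 1.150×10^-4 m⁴
Required critical load P_cr = n·P = 3.1 × 84.1 = 260.7 kN = 2.607×10^5 N
From P_cr = π²EI/(K·L)²:  L = (1/K)·√(π²EI/P_cr) = (1/2)·√(π²×1.07×10^11×1.150×10^-4/2.607×10^5)
L = 10.8 m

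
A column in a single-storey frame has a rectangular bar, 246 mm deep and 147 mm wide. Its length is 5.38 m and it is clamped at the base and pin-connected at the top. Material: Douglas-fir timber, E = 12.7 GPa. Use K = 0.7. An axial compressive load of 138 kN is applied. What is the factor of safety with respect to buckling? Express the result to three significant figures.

Buckling occurs about the weak axis: I_min = h·b³/12 with b = 147 mm (the shorter side).
I_min = 246×147³/12 = 6.512×10^7 mm⁴
I = 6.512×10^7 mm⁴ = 6.512×10^-5 m⁴
Effective length L_e = K·L = 0.7 × 5.38 = 3.766 m
P_cr = π²EI / L_e² = π² × 12.7×10⁹ × 6.512×10^-5 / 3.766² = 5.755×10^5 N
Factor of safety n = P_cr / P = 575.50 / 138 = 4.17

n ≈ 4.17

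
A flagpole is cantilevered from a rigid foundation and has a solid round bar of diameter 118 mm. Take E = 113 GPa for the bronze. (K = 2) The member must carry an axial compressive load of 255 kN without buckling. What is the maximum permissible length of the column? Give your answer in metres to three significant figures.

L_max ≈ 3.23 m

I = πd⁴/64 = π×118⁴/64 = 9.517×10^6 mm⁴
I = 9.517×10^-6 m⁴
At the buckling limit P_cr = P = 2.550×10^5 N
From P_cr = π²EI/(K·L)²:  L = (1/K)·√(π²EI/P_cr) = (1/2)·√(π²×1.13×10^11×9.517×10^-6/2.550×10^5)
L = 3.23 m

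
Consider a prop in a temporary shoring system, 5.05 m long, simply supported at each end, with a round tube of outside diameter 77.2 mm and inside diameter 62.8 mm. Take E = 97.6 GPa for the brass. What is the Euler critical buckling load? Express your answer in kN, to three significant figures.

d_o = 77.2 mm, d_i = 62.8 mm
I = π(d_o⁴ − d_i⁴)/64 = π(77.2⁴ − 62.80⁴)/64 = 9.801×10^5 mm⁴
I = 9.801×10^5 mm⁴ = 9.801×10^-7 m⁴
Effective length L_e = K·L = 1 × 5.05 = 5.050 m
P_cr = π²EI / L_e² = π² × 97.6×10⁹ × 9.801×10^-7 / 5.050² = 3.702×10^4 N

P_cr ≈ 37.0 kN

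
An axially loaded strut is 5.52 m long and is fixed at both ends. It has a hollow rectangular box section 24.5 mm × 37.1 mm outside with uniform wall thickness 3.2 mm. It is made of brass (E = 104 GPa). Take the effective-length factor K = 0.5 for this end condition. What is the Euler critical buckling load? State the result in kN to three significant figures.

Inner dimensions: h_i = 37.1 − 2×3.2 = 30.70 mm, b_i = 24.5 − 2×3.2 = 18.10 mm
Weak-axis I_min = (h_o·b_o³ − h_i·b_i³)/12 with b_o = 24.5, b_i = 18.10 mm (shorter outer/inner sides).
I_min = (37.1×24.5³ − 30.70×18.10³)/12 = 3.030×10^4 mm⁴
I = 3.030×10^4 mm⁴ = 3.030×10^-8 m⁴
Effective length L_e = K·L = 0.5 × 5.52 = 2.760 m
P_cr = π²EI / L_e² = π² × 104×10⁹ × 3.030×10^-8 / 2.760² = 4.082×10^3 N

P_cr ≈ 4.08 kN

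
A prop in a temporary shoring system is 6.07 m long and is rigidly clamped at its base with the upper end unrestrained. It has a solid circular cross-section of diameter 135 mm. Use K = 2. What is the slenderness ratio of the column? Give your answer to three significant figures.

λ ≈ 360

I = πd⁴/64 = π×135⁴/64 = 1.630×10^7 mm⁴
A = 1.431×10^4 mm²;  r_min = √(I/A) = √(1.630×10^7/1.431×10^4) = 33.75 mm
L_e = K·L = 2 × 6.07 m = 12.14 m = 12140 mm
λ = L_e / r_min = 12140 / 33.75 = 360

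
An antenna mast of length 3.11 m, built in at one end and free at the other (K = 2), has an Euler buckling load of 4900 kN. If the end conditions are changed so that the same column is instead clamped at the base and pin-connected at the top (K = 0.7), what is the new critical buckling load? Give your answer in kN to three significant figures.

P_cr ≈ 40000 kN

P_cr ∝ 1/K², so P_cr,new = P_cr,old × (K_old/K_new)² = 4900 × (2/0.7)²
= 4900 × 8.163 = 40000 kN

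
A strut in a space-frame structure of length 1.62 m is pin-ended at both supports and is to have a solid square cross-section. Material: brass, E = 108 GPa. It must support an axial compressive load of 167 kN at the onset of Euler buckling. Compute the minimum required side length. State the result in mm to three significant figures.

a ≈ 47.1 mm

L_e = K·L = 1 × 1.62 = 1.620 m
Required I = P_cr·L_e²/(π²E) = 1.670×10^5 × 1.620² / (π² × 1.08×10^11) = 4.112×10^-7 m⁴
I_req = 4.112×10^5 mm⁴
Solid square: I = a⁴/12  ⇒  a = (12I)^(1/4) = (12×4.112×10^5)^(1/4) = 47.1 mm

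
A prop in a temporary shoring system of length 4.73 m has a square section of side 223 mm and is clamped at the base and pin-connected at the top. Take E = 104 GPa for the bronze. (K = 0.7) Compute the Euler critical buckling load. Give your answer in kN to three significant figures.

I = a⁴/12 = 223⁴/12 = 2.061×10^8 mm⁴
I = 2.061×10^8 mm⁴ = 2.061×10^-4 m⁴
Effective length L_e = K·L = 0.7 × 4.73 = 3.311 m
P_cr = π²EI / L_e² = π² × 104×10⁹ × 2.061×10^-4 / 3.311² = 1.930×10^7 N

P_cr ≈ 19300 kN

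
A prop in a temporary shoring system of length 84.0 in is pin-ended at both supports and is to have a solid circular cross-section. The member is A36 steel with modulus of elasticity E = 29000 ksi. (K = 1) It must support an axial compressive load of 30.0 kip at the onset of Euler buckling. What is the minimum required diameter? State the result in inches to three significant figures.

d ≈ 1.97 in

L_e = K·L = 1 × 84.0 = 84.00 in
Required I = P_cr·L_e²/(π²E) = 3.000×10^4 × 84.00² / (π² × 2.90×10^7) = 0.7396 in⁴
Solid circle: I = πd⁴/64  ⇒  d = (64I/π)^(1/4) = (64×0.7396/π)^(1/4) = 1.97 in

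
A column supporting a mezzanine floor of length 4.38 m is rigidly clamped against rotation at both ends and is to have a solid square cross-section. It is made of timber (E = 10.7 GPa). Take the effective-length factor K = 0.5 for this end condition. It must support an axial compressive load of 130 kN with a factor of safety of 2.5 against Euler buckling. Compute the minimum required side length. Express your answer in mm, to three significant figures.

Required P_cr = n·P = 2.5 × 130 = 325.0 kN
L_e = K·L = 0.5 × 4.38 = 2.190 m
Required I = P_cr·L_e²/(π²E) = 3.250×10^5 × 2.190² / (π² × 1.07×10^10) = 1.476×10^-5 m⁴
I_req = 1.476×10^7 mm⁴
Solid square: I = a⁴/12  ⇒  a = (12I)^(1/4) = (12×1.476×10^7)^(1/4) = 115 mm

a ≈ 115 mm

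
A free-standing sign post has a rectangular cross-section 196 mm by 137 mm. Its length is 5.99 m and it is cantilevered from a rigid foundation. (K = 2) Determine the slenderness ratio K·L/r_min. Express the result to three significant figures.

λ ≈ 303

For a rectangle r_min = b/√12 = 137/√12 = 39.55 mm
L_e = K·L = 2 × 5.99 m = 11.98 m = 11980 mm
λ = L_e / r_min = 11980 / 39.55 = 303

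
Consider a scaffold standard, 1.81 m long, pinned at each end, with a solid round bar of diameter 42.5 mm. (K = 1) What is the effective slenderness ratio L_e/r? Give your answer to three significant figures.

λ ≈ 170

For a solid circle r = d/4 = 42.5/4 = 10.62 mm
L_e = K·L = 1 × 1.81 m = 1.810 m = 1810.0 mm
λ = L_e / r_min = 1810.0 / 10.62 = 170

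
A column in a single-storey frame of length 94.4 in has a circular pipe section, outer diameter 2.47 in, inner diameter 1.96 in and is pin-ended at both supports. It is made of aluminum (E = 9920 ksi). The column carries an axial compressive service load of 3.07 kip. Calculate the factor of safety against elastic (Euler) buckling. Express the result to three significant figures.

n ≈ 3.95

d_o = 2.47 in, d_i = 1.96 in
I = π(d_o⁴ − d_i⁴)/64 = π(2.47⁴ − 1.960⁴)/64 = 1.103 in⁴
Effective length L_e = K·L = 1 × 94.4 = 94.40 in
P_cr = π²EI / L_e² = π² × 9920×10³ × 1.103 / 94.40² = 1.211×10^4 lb
Factor of safety n = P_cr / P = 12.115 / 3.07 = 3.95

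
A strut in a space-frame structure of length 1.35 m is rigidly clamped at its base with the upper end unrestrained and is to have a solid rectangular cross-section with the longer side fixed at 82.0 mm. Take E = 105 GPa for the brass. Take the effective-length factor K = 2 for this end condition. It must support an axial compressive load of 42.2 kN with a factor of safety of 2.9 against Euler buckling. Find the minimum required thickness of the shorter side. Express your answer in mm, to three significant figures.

b ≈ 50.1 mm

Required P_cr = n·P = 2.9 × 42.2 = 122.4 kN
L_e = K·L = 2 × 1.35 = 2.700 m
Required I = P_cr·L_e²/(π²E) = 1.224×10^5 × 2.700² / (π² × 1.05×10^11) = 8.609×10^-7 m⁴
I_req = 8.609×10^5 mm⁴
Rectangle, weak axis: I_min = h·b³/12 with h = 82.0 mm fixed  ⇒  b = (12I/h)^(1/3) = 50.1 mm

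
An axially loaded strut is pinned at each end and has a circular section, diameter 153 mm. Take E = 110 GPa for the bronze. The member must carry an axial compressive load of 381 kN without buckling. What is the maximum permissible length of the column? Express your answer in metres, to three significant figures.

I = πd⁴/64 = π×153⁴/64 = 2.690×10^7 mm⁴
I = 2.690×10^-5 m⁴
At the buckling limit P_cr = P = 3.810×10^5 N
From P_cr = π²EI/(K·L)²:  L = (1/K)·√(π²EI/P_cr) = (1/1)·√(π²×1.10×10^11×2.690×10^-5/3.810×10^5)
L = 8.75 m

L_max ≈ 8.75 m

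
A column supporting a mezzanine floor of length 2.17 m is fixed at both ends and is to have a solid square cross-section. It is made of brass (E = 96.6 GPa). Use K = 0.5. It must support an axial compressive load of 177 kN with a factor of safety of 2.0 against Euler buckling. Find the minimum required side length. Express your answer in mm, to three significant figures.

a ≈ 47.9 mm

Required P_cr = n·P = 2.0 × 177 = 354.0 kN
L_e = K·L = 0.5 × 2.17 = 1.085 m
Required I = P_cr·L_e²/(π²E) = 3.540×10^5 × 1.085² / (π² × 9.66×10^10) = 4.371×10^-7 m⁴
I_req = 4.371×10^5 mm⁴
Solid square: I = a⁴/12  ⇒  a = (12I)^(1/4) = (12×4.371×10^5)^(1/4) = 47.9 mm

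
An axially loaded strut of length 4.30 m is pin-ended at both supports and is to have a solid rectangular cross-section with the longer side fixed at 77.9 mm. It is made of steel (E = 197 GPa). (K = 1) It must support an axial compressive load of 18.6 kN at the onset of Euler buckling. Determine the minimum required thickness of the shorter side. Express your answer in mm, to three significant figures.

L_e = K·L = 1 × 4.30 = 4.300 m
Required I = P_cr·L_e²/(π²E) = 1.860×10^4 × 4.300² / (π² × 1.97×10^11) = 1.769×10^-7 m⁴
I_req = 1.769×10^5 mm⁴
Rectangle, weak axis: I_min = h·b³/12 with h = 77.9 mm fixed  ⇒  b = (12I/h)^(1/3) = 30.1 mm

b ≈ 30.1 mm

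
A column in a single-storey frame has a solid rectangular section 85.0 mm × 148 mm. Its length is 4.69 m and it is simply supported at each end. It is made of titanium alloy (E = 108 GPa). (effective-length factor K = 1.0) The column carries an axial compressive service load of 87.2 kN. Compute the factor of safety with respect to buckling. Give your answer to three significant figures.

n ≈ 4.21

Buckling occurs about the weak axis: I_min = h·b³/12 with b = 85.0 mm (the shorter side).
I_min = 148×85.0³/12 = 7.574×10^6 mm⁴
I = 7.574×10^6 mm⁴ = 7.574×10^-6 m⁴
Effective length L_e = K·L = 1 × 4.69 = 4.690 m
P_cr = π²EI / L_e² = π² × 108×10⁹ × 7.574×10^-6 / 4.690² = 3.670×10^5 N
Factor of safety n = P_cr / P = 367.04 / 87.2 = 4.21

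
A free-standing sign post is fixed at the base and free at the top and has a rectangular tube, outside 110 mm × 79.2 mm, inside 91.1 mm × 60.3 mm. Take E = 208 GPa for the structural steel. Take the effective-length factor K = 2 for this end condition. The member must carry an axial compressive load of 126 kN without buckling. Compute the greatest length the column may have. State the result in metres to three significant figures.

Weak-axis I_min = (h_o·b_o³ − h_i·b_i³)/12 with b_o = 79.2, b_i = 60.30 mm (shorter outer/inner sides).
I_min = (110×79.2³ − 91.10×60.30³)/12 = 2.889×10^6 mm⁴
I = 2.889×10^-6 m⁴
At the buckling limit P_cr = P = 1.260×10^5 N
From P_cr = π²EI/(K·L)²:  L = (1/K)·√(π²EI/P_cr) = (1/2)·√(π²×2.08×10^11×2.889×10^-6/1.260×10^5)
L = 3.43 m

L_max ≈ 3.43 m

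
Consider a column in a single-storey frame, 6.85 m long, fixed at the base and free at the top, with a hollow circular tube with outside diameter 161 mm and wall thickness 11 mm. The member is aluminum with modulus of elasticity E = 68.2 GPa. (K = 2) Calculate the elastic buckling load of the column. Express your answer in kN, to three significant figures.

Inner diameter d_i = 161 − 2×11 = 139.0 mm
I = π(d_o⁴ − d_i⁴)/64 = π(161⁴ − 139.0⁴)/64 = 1.466×10^7 mm⁴
I = 1.466×10^7 mm⁴ = 1.466×10^-5 m⁴
Effective length L_e = K·L = 2 × 6.85 = 13.70 m
P_cr = π²EI / L_e² = π² × 68.2×10⁹ × 1.466×10^-5 / 13.70² = 5.257×10^4 N

P_cr ≈ 52.6 kN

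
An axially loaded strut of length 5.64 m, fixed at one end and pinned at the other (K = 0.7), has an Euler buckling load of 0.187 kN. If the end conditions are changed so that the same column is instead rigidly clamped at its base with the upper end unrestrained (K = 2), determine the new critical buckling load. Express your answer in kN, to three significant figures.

P_cr ≈ 0.0229 kN

P_cr ∝ 1/K², so P_cr,new = P_cr,old × (K_old/K_new)² = 0.187 × (0.7/2)²
= 0.187 × 0.1225 = 0.0229 kN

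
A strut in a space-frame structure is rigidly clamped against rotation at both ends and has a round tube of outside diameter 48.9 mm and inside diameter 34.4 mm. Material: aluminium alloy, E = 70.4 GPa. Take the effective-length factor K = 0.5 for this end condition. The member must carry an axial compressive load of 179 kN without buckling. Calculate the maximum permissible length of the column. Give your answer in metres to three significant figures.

d_o = 48.9 mm, d_i = 34.4 mm
I = π(d_o⁴ − d_i⁴)/64 = π(48.9⁴ − 34.40⁴)/64 = 2.119×10^5 mm⁴
I = 2.119×10^-7 m⁴
At the buckling limit P_cr = P = 1.790×10^5 N
From P_cr = π²EI/(K·L)²:  L = (1/K)·√(π²EI/P_cr) = (1/0.5)·√(π²×7.04×10^10×2.119×10^-7/1.790×10^5)
L = 1.81 m

L_max ≈ 1.81 m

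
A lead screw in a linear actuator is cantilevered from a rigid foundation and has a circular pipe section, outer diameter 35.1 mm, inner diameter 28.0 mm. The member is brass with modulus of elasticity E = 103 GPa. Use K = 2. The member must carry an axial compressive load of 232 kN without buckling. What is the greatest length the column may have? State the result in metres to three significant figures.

L_max ≈ 0.220 m

d_o = 35.1 mm, d_i = 28.0 mm
I = π(d_o⁴ − d_i⁴)/64 = π(35.1⁴ − 28.00⁴)/64 = 4.434×10^4 mm⁴
I = 4.434×10^-8 m⁴
At the buckling limit P_cr = P = 2.320×10^5 N
From P_cr = π²EI/(K·L)²:  L = (1/K)·√(π²EI/P_cr) = (1/2)·√(π²×1.03×10^11×4.434×10^-8/2.320×10^5)
L = 0.220 m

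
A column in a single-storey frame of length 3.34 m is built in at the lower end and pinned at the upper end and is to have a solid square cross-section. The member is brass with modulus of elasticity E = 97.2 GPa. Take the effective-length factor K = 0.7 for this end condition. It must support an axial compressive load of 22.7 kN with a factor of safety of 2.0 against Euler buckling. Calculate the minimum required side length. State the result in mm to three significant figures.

Required P_cr = n·P = 2.0 × 22.7 = 45.40 kN
L_e = K·L = 0.7 × 3.34 = 2.338 m
Required I = P_cr·L_e²/(π²E) = 4.540×10^4 × 2.338² / (π² × 9.72×10^10) = 2.587×10^-7 m⁴
I_req = 2.587×10^5 mm⁴
Solid square: I = a⁴/12  ⇒  a = (12I)^(1/4) = (12×2.587×10^5)^(1/4) = 42.0 mm

a ≈ 42.0 mm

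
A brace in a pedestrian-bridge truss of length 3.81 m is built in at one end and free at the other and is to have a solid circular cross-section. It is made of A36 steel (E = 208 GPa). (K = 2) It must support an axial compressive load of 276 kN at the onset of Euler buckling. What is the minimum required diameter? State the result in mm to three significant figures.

d ≈ 112 mm

L_e = K·L = 2 × 3.81 = 7.620 m
Required I = P_cr·L_e²/(π²E) = 2.760×10^5 × 7.620² / (π² × 2.08×10^11) = 7.806×10^-6 m⁴
I_req = 7.806×10^6 mm⁴
Solid circle: I = πd⁴/64  ⇒  d = (64I/π)^(1/4) = (64×7.806×10^6/π)^(1/4) = 112 mm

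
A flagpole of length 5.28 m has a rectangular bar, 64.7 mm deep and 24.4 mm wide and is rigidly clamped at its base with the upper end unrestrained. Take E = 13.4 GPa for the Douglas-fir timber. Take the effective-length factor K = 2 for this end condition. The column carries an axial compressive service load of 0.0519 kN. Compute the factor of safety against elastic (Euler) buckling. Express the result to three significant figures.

Buckling occurs about the weak axis: I_min = h·b³/12 with b = 24.4 mm (the shorter side).
I_min = 64.7×24.4³/12 = 7.832×10^4 mm⁴
I = 7.832×10^4 mm⁴ = 7.832×10^-8 m⁴
Effective length L_e = K·L = 2 × 5.28 = 10.56 m
P_cr = π²EI / L_e² = π² × 13.4×10⁹ × 7.832×10^-8 / 10.56² = 92.89 N
Factor of safety n = P_cr / P = 0.092890 / 0.0519 = 1.79

n ≈ 1.79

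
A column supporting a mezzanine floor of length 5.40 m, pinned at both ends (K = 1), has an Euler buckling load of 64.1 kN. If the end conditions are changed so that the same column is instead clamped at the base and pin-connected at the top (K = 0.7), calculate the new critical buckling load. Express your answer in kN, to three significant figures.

P_cr ∝ 1/K², so P_cr,new = P_cr,old × (K_old/K_new)² = 64.1 × (1/0.7)²
= 64.1 × 2.041 = 131 kN

P_cr ≈ 131 kN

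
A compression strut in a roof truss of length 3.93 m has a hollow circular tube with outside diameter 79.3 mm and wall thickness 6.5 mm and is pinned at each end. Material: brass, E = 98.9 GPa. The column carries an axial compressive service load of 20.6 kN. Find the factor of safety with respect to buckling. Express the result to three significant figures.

n ≈ 3.05

Inner diameter d_i = 79.3 − 2×6.5 = 66.30 mm
I = π(d_o⁴ − d_i⁴)/64 = π(79.3⁴ − 66.30⁴)/64 = 9.927×10^5 mm⁴
I = 9.927×10^5 mm⁴ = 9.927×10^-7 m⁴
Effective length L_e = K·L = 1 × 3.93 = 3.930 m
P_cr = π²EI / L_e² = π² × 98.9×10⁹ × 9.927×10^-7 / 3.930² = 6.274×10^4 N
Factor of safety n = P_cr / P = 62.737 / 20.6 = 3.05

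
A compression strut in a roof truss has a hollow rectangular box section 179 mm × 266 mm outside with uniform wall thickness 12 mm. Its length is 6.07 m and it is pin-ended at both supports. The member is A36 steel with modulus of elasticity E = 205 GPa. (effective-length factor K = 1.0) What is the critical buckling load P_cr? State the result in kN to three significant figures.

P_cr ≈ 2860 kN

Inner dimensions: h_i = 266 − 2×12 = 242.0 mm, b_i = 179 − 2×12 = 155.0 mm
Weak-axis I_min = (h_o·b_o³ − h_i·b_i³)/12 with b_o = 179, b_i = 155.0 mm (shorter outer/inner sides).
I_min = (266×179³ − 242.0×155.0³)/12 = 5.204×10^7 mm⁴
I = 5.204×10^7 mm⁴ = 5.204×10^-5 m⁴
Effective length L_e = K·L = 1 × 6.07 = 6.070 m
P_cr = π²EI / L_e² = π² × 205×10⁹ × 5.204×10^-5 / 6.070² = 2.857×10^6 N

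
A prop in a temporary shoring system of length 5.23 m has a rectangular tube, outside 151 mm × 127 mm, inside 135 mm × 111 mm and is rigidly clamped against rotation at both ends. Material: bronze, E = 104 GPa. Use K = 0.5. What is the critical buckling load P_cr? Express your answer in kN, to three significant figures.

Weak-axis I_min = (h_o·b_o³ − h_i·b_i³)/12 with b_o = 127, b_i = 111.0 mm (shorter outer/inner sides).
I_min = (151×127³ − 135.0×111.0³)/12 = 1.039×10^7 mm⁴
I = 1.039×10^7 mm⁴ = 1.039×10^-5 m⁴
Effective length L_e = K·L = 0.5 × 5.23 = 2.615 m
P_cr = π²EI / L_e² = π² × 104×10⁹ × 1.039×10^-5 / 2.615² = 1.560×10^6 N

P_cr ≈ 1560 kN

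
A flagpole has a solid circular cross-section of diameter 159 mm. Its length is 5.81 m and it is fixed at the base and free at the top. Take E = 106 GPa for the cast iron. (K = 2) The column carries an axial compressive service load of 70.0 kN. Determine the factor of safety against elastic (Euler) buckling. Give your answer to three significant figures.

I = πd⁴/64 = π×159⁴/64 = 3.137×10^7 mm⁴
I = 3.137×10^7 mm⁴ = 3.137×10^-5 m⁴
Effective length L_e = K·L = 2 × 5.81 = 11.62 m
P_cr = π²EI / L_e² = π² × 106×10⁹ × 3.137×10^-5 / 11.62² = 2.431×10^5 N
Factor of safety n = P_cr / P = 243.08 / 70.0 = 3.47

n ≈ 3.47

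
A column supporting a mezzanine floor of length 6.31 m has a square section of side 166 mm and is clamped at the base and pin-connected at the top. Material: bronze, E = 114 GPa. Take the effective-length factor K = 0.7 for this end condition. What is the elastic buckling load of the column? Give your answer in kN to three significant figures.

I = a⁴/12 = 166⁴/12 = 6.328×10^7 mm⁴
I = 6.328×10^7 mm⁴ = 6.328×10^-5 m⁴
Effective length L_e = K·L = 0.7 × 6.31 = 4.417 m
P_cr = π²EI / L_e² = π² × 114×10⁹ × 6.328×10^-5 / 4.417² = 3.649×10^6 N

P_cr ≈ 3650 kN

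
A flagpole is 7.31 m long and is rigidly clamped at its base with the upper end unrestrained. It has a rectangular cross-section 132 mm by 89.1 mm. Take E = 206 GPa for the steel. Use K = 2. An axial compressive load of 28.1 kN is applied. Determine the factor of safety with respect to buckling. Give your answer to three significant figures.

Buckling occurs about the weak axis: I_min = h·b³/12 with b = 89.1 mm (the shorter side).
I_min = 132×89.1³/12 = 7.781×10^6 mm⁴
I = 7.781×10^6 mm⁴ = 7.781×10^-6 m⁴
Effective length L_e = K·L = 2 × 7.31 = 14.62 m
P_cr = π²EI / L_e² = π² × 206×10⁹ × 7.781×10^-6 / 14.62² = 7.401×10^4 N
Factor of safety n = P_cr / P = 74.011 / 28.1 = 2.63

n ≈ 2.63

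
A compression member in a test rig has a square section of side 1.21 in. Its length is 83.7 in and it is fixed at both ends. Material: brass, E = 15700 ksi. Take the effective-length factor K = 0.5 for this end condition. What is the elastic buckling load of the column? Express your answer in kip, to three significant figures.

P_cr ≈ 15.8 kip

I = a⁴/12 = 1.21⁴/12 = 0.1786 in⁴
Effective length L_e = K·L = 0.5 × 83.7 = 41.85 in
P_cr = π²EI / L_e² = π² × 15700×10³ × 0.1786 / 41.85² = 1.580×10^4 lb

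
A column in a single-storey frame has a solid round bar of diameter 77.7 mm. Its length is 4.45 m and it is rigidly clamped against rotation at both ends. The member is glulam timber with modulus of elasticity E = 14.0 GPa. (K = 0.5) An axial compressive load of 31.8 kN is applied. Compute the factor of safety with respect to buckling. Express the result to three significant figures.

n ≈ 1.57

I = πd⁴/64 = π×77.7⁴/64 = 1.789×10^6 mm⁴
I = 1.789×10^6 mm⁴ = 1.789×10^-6 m⁴
Effective length L_e = K·L = 0.5 × 4.45 = 2.225 m
P_cr = π²EI / L_e² = π² × 14.0×10⁹ × 1.789×10^-6 / 2.225² = 4.994×10^4 N
Factor of safety n = P_cr / P = 49.937 / 31.8 = 1.57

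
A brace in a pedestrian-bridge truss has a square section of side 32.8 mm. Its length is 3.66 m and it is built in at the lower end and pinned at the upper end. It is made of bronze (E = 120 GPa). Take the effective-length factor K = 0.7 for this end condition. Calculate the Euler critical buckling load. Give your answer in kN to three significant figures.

P_cr ≈ 17.4 kN

I = a⁴/12 = 32.8⁴/12 = 9.645×10^4 mm⁴
I = 9.645×10^4 mm⁴ = 9.645×10^-8 m⁴
Effective length L_e = K·L = 0.7 × 3.66 = 2.562 m
P_cr = π²EI / L_e² = π² × 120×10⁹ × 9.645×10^-8 / 2.562² = 1.740×10^4 N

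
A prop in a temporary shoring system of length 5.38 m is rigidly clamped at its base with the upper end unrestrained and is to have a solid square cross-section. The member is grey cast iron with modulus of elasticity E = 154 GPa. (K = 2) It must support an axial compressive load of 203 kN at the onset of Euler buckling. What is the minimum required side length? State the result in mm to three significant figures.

L_e = K·L = 2 × 5.38 = 10.76 m
Required I = P_cr·L_e²/(π²E) = 2.030×10^5 × 10.76² / (π² × 1.54×10^11) = 1.546×10^-5 m⁴
I_req = 1.546×10^7 mm⁴
Solid square: I = a⁴/12  ⇒  a = (12I)^(1/4) = (12×1.546×10^7)^(1/4) = 117 mm

a ≈ 117 mm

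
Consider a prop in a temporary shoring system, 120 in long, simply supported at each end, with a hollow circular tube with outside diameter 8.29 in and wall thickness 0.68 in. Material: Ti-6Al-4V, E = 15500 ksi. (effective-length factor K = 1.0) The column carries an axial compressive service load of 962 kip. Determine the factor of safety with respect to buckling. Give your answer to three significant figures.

Inner diameter d_i = 8.29 − 2×0.68 = 6.930 in
I = π(d_o⁴ − d_i⁴)/64 = π(8.29⁴ − 6.930⁴)/64 = 118.6 in⁴
Effective length L_e = K·L = 1 × 120 = 120.0 in
P_cr = π²EI / L_e² = π² × 15500×10³ × 118.6 / 120.0² = 1.260×10^6 lb
Factor of safety n = P_cr / P = 1260.2 / 962 = 1.31

n ≈ 1.31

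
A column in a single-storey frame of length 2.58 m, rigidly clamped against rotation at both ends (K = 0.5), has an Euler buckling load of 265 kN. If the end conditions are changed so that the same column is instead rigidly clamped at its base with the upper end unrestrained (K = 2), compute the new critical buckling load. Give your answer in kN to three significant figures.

P_cr ≈ 16.6 kN

P_cr ∝ 1/K², so P_cr,new = P_cr,old × (K_old/K_new)² = 265 × (0.5/2)²
= 265 × 0.06250 = 16.6 kN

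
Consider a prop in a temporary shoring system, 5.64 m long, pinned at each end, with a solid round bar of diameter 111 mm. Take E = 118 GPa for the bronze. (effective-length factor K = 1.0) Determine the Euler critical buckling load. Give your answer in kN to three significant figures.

I = πd⁴/64 = π×111⁴/64 = 7.452×10^6 mm⁴
I = 7.452×10^6 mm⁴ = 7.452×10^-6 m⁴
Effective length L_e = K·L = 1 × 5.64 = 5.640 m
P_cr = π²EI / L_e² = π² × 118×10⁹ × 7.452×10^-6 / 5.640² = 2.728×10^5 N

P_cr ≈ 273 kN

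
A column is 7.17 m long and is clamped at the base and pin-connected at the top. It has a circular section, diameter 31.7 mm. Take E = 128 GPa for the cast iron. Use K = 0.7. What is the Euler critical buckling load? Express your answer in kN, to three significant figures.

P_cr ≈ 2.49 kN

I = πd⁴/64 = π×31.7⁴/64 = 4.957×10^4 mm⁴
I = 4.957×10^4 mm⁴ = 4.957×10^-8 m⁴
Effective length L_e = K·L = 0.7 × 7.17 = 5.019 m
P_cr = π²EI / L_e² = π² × 128×10⁹ × 4.957×10^-8 / 5.019² = 2.486×10^3 N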